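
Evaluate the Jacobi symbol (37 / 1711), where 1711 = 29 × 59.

1

Reciprocity: 37 ≡ 1 and 1711 ≡ 3 (mod 4), so (37/1711) = +(1711/37).
Reduce top mod 37: now compute (9/37).
Reciprocity: 9 ≡ 1 and 37 ≡ 1 (mod 4), so (9/37) = +(37/9).
Reduce top mod 9: now compute (1/9).
Reached (1/9) = 1. Collecting the sign flips along the way, the symbol is +1.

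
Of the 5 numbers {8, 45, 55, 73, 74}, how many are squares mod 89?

(8/89) = +1 → QR.
(45/89) = +1 → QR.
(55/89) = +1 → QR.
(73/89) = +1 → QR.
(74/89) = -1 → non-residue.
Total quadratic residues among the 5: 4.

4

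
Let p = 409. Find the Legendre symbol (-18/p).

1

First reduce: -18 ≡ 391 (mod 409).
Reciprocity: 391 ≡ 3 and 409 ≡ 1 (mod 4), so (391/409) = +(409/391).
Reduce top mod 391: now compute (18/391).
Pull out 2: since 391 ≡ 7 (mod 8), (2/391) = +1.
Reciprocity: 9 ≡ 1 and 391 ≡ 3 (mod 4), so (9/391) = +(391/9).
Reduce top mod 9: now compute (4/9).
Pull out 2^2: since 9 ≡ 1 (mod 8), (2/9) = +1, so (2/9)^2 = +1.
Reached (1/9) = 1. Collecting the sign flips along the way, the symbol is +1.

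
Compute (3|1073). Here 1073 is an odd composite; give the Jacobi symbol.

-1

Reciprocity: 3 ≡ 3 and 1073 ≡ 1 (mod 4), so (3/1073) = +(1073/3).
Reduce top mod 3: now compute (2/3).
Pull out 2: since 3 ≡ 3 (mod 8), (2/3) = -1.
Reached (1/3) = 1. Collecting the sign flips along the way, the symbol is -1.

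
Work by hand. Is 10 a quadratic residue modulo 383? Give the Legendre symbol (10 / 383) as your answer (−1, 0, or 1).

Pull out 2: since 383 ≡ 7 (mod 8), (2/383) = +1.
Reciprocity: 5 ≡ 1 and 383 ≡ 3 (mod 4), so (5/383) = +(383/5).
Reduce top mod 5: now compute (3/5).
Reciprocity: 3 ≡ 3 and 5 ≡ 1 (mod 4), so (3/5) = +(5/3).
Reduce top mod 3: now compute (2/3).
Pull out 2: since 3 ≡ 3 (mod 8), (2/3) = -1.
Reached (1/3) = 1. Collecting the sign flips along the way, the symbol is -1.

-1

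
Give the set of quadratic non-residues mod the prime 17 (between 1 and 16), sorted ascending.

Square k = 1,…,8 (k and 17−k give the same square):
1²=1, 2²=4, 3²=9, 4²=16, 5²≡8, 6²≡2, 7²≡15, 8²≡13 (mod 17).
The residues are {1, 2, 4, 8, 9, 13, 15, 16}; the non-residues are the remaining 8 nonzero classes.

3, 5, 6, 7, 10, 11, 12, 14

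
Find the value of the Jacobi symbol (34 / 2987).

Pull out 2: since 2987 ≡ 3 (mod 8), (2/2987) = -1.
Reciprocity: 17 ≡ 1 and 2987 ≡ 3 (mod 4), so (17/2987) = +(2987/17).
Reduce top mod 17: now compute (12/17).
Pull out 2^2: since 17 ≡ 1 (mod 8), (2/17) = +1, so (2/17)^2 = +1.
Reciprocity: 3 ≡ 3 and 17 ≡ 1 (mod 4), so (3/17) = +(17/3).
Reduce top mod 3: now compute (2/3).
Pull out 2: since 3 ≡ 3 (mod 8), (2/3) = -1.
Reached (1/3) = 1. Collecting the sign flips along the way, the symbol is +1.

1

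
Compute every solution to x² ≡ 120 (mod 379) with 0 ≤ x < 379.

Since 379 ≡ 3 (mod 4), a square root of 120 is 120^((379+1)/4) = 120^95 mod 379.
Repeated squaring: 120^2≡377, 120^4≡4, 120^8≡16, 120^16≡256, 120^32≡348, 120^64≡203 (mod 379).
120^95 = 120^(64+16+8+4+2+1) ≡ 96 (mod 379).
Check: 96² = 9216 ≡ 120 (mod 379). The two roots are 96 and 283.

96, 283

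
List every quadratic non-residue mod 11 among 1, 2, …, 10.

Square k = 1,…,5 (k and 11−k give the same square):
1²=1, 2²=4, 3²=9, 4²≡5, 5²≡3 (mod 11).
The residues are {1, 3, 4, 5, 9}; the non-residues are the remaining 5 nonzero classes.

2, 6, 7, 8, 10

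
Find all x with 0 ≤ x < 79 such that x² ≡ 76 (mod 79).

32, 47

Since 79 ≡ 3 (mod 4), a square root of 76 is 76^((79+1)/4) = 76^20 mod 79.
Repeated squaring: 76^2≡9, 76^4≡2, 76^8≡4, 76^16≡16 (mod 79).
76^20 = 76^(16+4) ≡ 32 (mod 79).
Check: 32² = 1024 ≡ 76 (mod 79). The two roots are 32 and 47.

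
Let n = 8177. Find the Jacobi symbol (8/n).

1

Pull out 2^3: since 8177 ≡ 1 (mod 8), (2/8177) = +1, so (2/8177)^3 = +1.
Reached (1/8177) = 1. Collecting the sign flips along the way, the symbol is +1.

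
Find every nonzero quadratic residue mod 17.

1, 2, 4, 8, 9, 13, 15, 16

Square k = 1,…,8 (k and 17−k give the same square):
1²=1, 2²=4, 3²=9, 4²=16, 5²≡8, 6²≡2, 7²≡15, 8²≡13 (mod 17).
So the quadratic residues mod 17 are {1, 2, 4, 8, 9, 13, 15, 16}.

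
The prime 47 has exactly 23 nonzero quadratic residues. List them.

Square k = 1,…,23 (k and 47−k give the same square):
1²=1, 2²=4, 3²=9, 4²=16, 5²=25, 6²=36, 7²≡2, 8²≡17, 9²≡34, 10²≡6, 11²≡27, 12²≡3, 13²≡28, 14²≡8, 15²≡37, 16²≡21, 17²≡7, 18²≡42, 19²≡32, 20²≡24, 21²≡18, 22²≡14, 23²≡12 (mod 47).
So the quadratic residues mod 47 are {1, 2, 3, 4, 6, 7, 8, 9, 12, 14, 16, 17, 18, 21, 24, 25, 27, 28, 32, 34, 36, 37, 42}.

1,2,3,4,6,7,8,9,12,14,16,17,18,21,24,25,27,28,32,34,36,37,42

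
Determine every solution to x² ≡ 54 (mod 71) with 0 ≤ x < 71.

14, 57

Since 71 ≡ 3 (mod 4), a square root of 54 is 54^((71+1)/4) = 54^18 mod 71.
Repeated squaring: 54^2≡5, 54^4≡25, 54^8≡57, 54^16≡54 (mod 71).
54^18 = 54^(16+2) ≡ 57 (mod 71).
Check: 57² = 3249 ≡ 54 (mod 71). The two roots are 14 and 57.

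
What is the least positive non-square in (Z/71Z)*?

7

(2/71) = +1, so 2 is a residue.
(3/71) = +1, so 3 is a residue.
(4/71) = +1, so 4 is a residue.
(5/71) = +1, so 5 is a residue.
(6/71) = +1, so 6 is a residue.
(7/71) = −1, so 7 is the smallest positive non-residue mod 71.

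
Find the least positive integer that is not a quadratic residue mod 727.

3

(2/727) = +1, so 2 is a residue.
(3/727) = −1, so 3 is the smallest positive non-residue mod 727.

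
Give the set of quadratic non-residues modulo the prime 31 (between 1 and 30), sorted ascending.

3, 6, 11, 12, 13, 15, 17, 21, 22, 23, 24, 26, 27, 29, 30

Square k = 1,…,15 (k and 31−k give the same square):
1²=1, 2²=4, 3²=9, 4²=16, 5²=25, 6²≡5, 7²≡18, 8²≡2, 9²≡19, 10²≡7, 11²≡28, 12²≡20, 13²≡14, 14²≡10, 15²≡8 (mod 31).
The residues are {1, 2, 4, 5, 7, 8, 9, 10, 14, 16, 18, 19, 20, 25, 28}; the non-residues are the remaining 15 nonzero classes.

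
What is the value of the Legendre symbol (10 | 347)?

Pull out 2: since 347 ≡ 3 (mod 8), (2/347) = -1.
Reciprocity: 5 ≡ 1 and 347 ≡ 3 (mod 4), so (5/347) = +(347/5).
Reduce top mod 5: now compute (2/5).
Pull out 2: since 5 ≡ 5 (mod 8), (2/5) = -1.
Reached (1/5) = 1. Collecting the sign flips along the way, the symbol is +1.

1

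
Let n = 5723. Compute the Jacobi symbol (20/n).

Pull out 2^2: since 5723 ≡ 3 (mod 8), (2/5723) = -1, so (2/5723)^2 = +1.
Reciprocity: 5 ≡ 1 and 5723 ≡ 3 (mod 4), so (5/5723) = +(5723/5).
Reduce top mod 5: now compute (3/5).
Reciprocity: 3 ≡ 3 and 5 ≡ 1 (mod 4), so (3/5) = +(5/3).
Reduce top mod 3: now compute (2/3).
Pull out 2: since 3 ≡ 3 (mod 8), (2/3) = -1.
Reached (1/3) = 1. Collecting the sign flips along the way, the symbol is -1.

-1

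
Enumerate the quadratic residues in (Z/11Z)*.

1,3,4,5,9

Square k = 1,…,5 (k and 11−k give the same square):
1²=1, 2²=4, 3²=9, 4²≡5, 5²≡3 (mod 11).
So the quadratic residues mod 11 are {1, 3, 4, 5, 9}.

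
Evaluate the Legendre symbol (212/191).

-1

First reduce: 212 ≡ 21 (mod 191).
Reciprocity: 21 ≡ 1 and 191 ≡ 3 (mod 4), so (21/191) = +(191/21).
Reduce top mod 21: now compute (2/21).
Pull out 2: since 21 ≡ 5 (mod 8), (2/21) = -1.
Reached (1/21) = 1. Collecting the sign flips along the way, the symbol is -1.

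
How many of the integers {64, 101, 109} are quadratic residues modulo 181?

2

(64/181) = +1 → QR.
(101/181) = +1 → QR.
(109/181) = -1 → non-residue.
Total quadratic residues among the 3: 2.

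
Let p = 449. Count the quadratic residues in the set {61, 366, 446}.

(61/449) = +1 → QR.
(366/449) = -1 → non-residue.
(446/449) = -1 → non-residue.
Total quadratic residues among the 3: 1.

1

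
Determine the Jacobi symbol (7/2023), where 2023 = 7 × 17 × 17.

0

Reciprocity: 7 ≡ 3 and 2023 ≡ 3 (mod 4), so (7/2023) = −(2023/7).
Reduce top mod 7: now compute (0/7).
Top reduces to 0: gcd > 1, so the symbol is 0.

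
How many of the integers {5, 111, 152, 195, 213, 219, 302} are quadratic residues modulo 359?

4

(5/359) = +1 → QR.
(111/359) = +1 → QR.
(152/359) = -1 → non-residue.
(195/359) = -1 → non-residue.
(213/359) = -1 → non-residue.
(219/359) = +1 → QR.
(302/359) = +1 → QR.
Total quadratic residues among the 7: 4.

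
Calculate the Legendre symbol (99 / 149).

Reciprocity: 99 ≡ 3 and 149 ≡ 1 (mod 4), so (99/149) = +(149/99).
Reduce top mod 99: now compute (50/99).
Pull out 2: since 99 ≡ 3 (mod 8), (2/99) = -1.
Reciprocity: 25 ≡ 1 and 99 ≡ 3 (mod 4), so (25/99) = +(99/25).
Reduce top mod 25: now compute (24/25).
Pull out 2^3: since 25 ≡ 1 (mod 8), (2/25) = +1, so (2/25)^3 = +1.
Reciprocity: 3 ≡ 3 and 25 ≡ 1 (mod 4), so (3/25) = +(25/3).
Reduce top mod 3: now compute (1/3).
Reached (1/3) = 1. Collecting the sign flips along the way, the symbol is -1.

-1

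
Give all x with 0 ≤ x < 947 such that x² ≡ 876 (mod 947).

337, 610

Since 947 ≡ 3 (mod 4), a square root of 876 is 876^((947+1)/4) = 876^237 mod 947.
Repeated squaring: 876^2≡306, 876^4≡830, 876^8≡431, 876^16≡149, 876^32≡420, 876^64≡258, 876^128≡274 (mod 947).
876^237 = 876^(128+64+32+8+4+1) ≡ 337 (mod 947).
Check: 337² = 113569 ≡ 876 (mod 947). The two roots are 337 and 610.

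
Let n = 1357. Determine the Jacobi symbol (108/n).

1

Pull out 2^2: since 1357 ≡ 5 (mod 8), (2/1357) = -1, so (2/1357)^2 = +1.
Reciprocity: 27 ≡ 3 and 1357 ≡ 1 (mod 4), so (27/1357) = +(1357/27).
Reduce top mod 27: now compute (7/27).
Reciprocity: 7 ≡ 3 and 27 ≡ 3 (mod 4), so (7/27) = −(27/7).
Reduce top mod 7: now compute (6/7).
Pull out 2: since 7 ≡ 7 (mod 8), (2/7) = +1.
Reciprocity: 3 ≡ 3 and 7 ≡ 3 (mod 4), so (3/7) = −(7/3).
Reduce top mod 3: now compute (1/3).
Reached (1/3) = 1. Collecting the sign flips along the way, the symbol is +1.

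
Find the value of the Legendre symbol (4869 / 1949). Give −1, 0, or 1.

First reduce: 4869 ≡ 971 (mod 1949).
Reciprocity: 971 ≡ 3 and 1949 ≡ 1 (mod 4), so (971/1949) = +(1949/971).
Reduce top mod 971: now compute (7/971).
Reciprocity: 7 ≡ 3 and 971 ≡ 3 (mod 4), so (7/971) = −(971/7).
Reduce top mod 7: now compute (5/7).
Reciprocity: 5 ≡ 1 and 7 ≡ 3 (mod 4), so (5/7) = +(7/5).
Reduce top mod 5: now compute (2/5).
Pull out 2: since 5 ≡ 5 (mod 8), (2/5) = -1.
Reached (1/5) = 1. Collecting the sign flips along the way, the symbol is +1.

1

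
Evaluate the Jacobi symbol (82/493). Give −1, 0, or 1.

-1

Pull out 2: since 493 ≡ 5 (mod 8), (2/493) = -1.
Reciprocity: 41 ≡ 1 and 493 ≡ 1 (mod 4), so (41/493) = +(493/41).
Reduce top mod 41: now compute (1/41).
Reached (1/41) = 1. Collecting the sign flips along the way, the symbol is -1.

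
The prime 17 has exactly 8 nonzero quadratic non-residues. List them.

Square k = 1,…,8 (k and 17−k give the same square):
1²=1, 2²=4, 3²=9, 4²=16, 5²≡8, 6²≡2, 7²≡15, 8²≡13 (mod 17).
The residues are {1, 2, 4, 8, 9, 13, 15, 16}; the non-residues are the remaining 8 nonzero classes.

3,5,6,7,10,11,12,14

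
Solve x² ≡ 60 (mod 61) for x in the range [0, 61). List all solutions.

61 ≡ 1 (mod 4), so we find a root by search.
Trying successive values, 11² = 121 ≡ 60 (mod 61). The other root is 61 − 11 = 50.

11, 50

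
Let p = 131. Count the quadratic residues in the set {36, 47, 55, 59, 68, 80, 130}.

(36/131) = +1 → QR.
(47/131) = -1 → non-residue.
(55/131) = +1 → QR.
(59/131) = +1 → QR.
(68/131) = -1 → non-residue.
(80/131) = +1 → QR.
(130/131) = -1 → non-residue.
Total quadratic residues among the 7: 4.

4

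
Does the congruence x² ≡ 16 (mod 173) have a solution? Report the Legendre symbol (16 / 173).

Pull out 2^4: since 173 ≡ 5 (mod 8), (2/173) = -1, so (2/173)^4 = +1.
Reached (1/173) = 1. Collecting the sign flips along the way, the symbol is +1.

1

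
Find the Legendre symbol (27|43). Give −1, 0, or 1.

Reciprocity: 27 ≡ 3 and 43 ≡ 3 (mod 4), so (27/43) = −(43/27).
Reduce top mod 27: now compute (16/27).
Pull out 2^4: since 27 ≡ 3 (mod 8), (2/27) = -1, so (2/27)^4 = +1.
Reached (1/27) = 1. Collecting the sign flips along the way, the symbol is -1.

-1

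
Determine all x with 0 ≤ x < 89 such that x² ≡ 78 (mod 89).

16, 73

89 ≡ 1 (mod 4), so we find a root by search.
Trying successive values, 16² = 256 ≡ 78 (mod 89). The other root is 89 − 16 = 73.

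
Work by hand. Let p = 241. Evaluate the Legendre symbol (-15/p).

Euler's criterion: (-15/241) ≡ 226^120 (mod 241).
226^2 ≡ 225 (mod 241)
226^4 ≡ 15 (mod 241)
226^8 ≡ 225 (mod 241)
226^16 ≡ 15 (mod 241)
226^32 ≡ 225 (mod 241)
226^64 ≡ 15 (mod 241)
226^120 = 226^(64+32+16+8) ≡ 1 (mod 241).
Result is 1, so (-15/241) = 1.

1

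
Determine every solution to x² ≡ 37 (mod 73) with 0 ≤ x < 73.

73 ≡ 1 (mod 4), so we find a root by search.
Trying successive values, 16² = 256 ≡ 37 (mod 73). The other root is 73 − 16 = 57.

16, 57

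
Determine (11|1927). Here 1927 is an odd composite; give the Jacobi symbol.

1

Reciprocity: 11 ≡ 3 and 1927 ≡ 3 (mod 4), so (11/1927) = −(1927/11).
Reduce top mod 11: now compute (2/11).
Pull out 2: since 11 ≡ 3 (mod 8), (2/11) = -1.
Reached (1/11) = 1. Collecting the sign flips along the way, the symbol is +1.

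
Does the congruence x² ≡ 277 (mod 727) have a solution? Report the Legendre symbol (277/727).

Euler's criterion: (277/727) ≡ 277^363 (mod 727).
277^2 ≡ 394 (mod 727)
277^4 ≡ 385 (mod 727)
277^8 ≡ 644 (mod 727)
277^16 ≡ 346 (mod 727)
277^32 ≡ 488 (mod 727)
277^64 ≡ 415 (mod 727)
277^128 ≡ 653 (mod 727)
277^256 ≡ 387 (mod 727)
277^363 = 277^(256+64+32+8+2+1) ≡ 726 (mod 727).
Result is 726 ≡ −1, so (277/727) = −1.

-1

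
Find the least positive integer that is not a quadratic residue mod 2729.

(2/2729) = +1, so 2 is a residue.
(3/2729) = −1, so 3 is the smallest positive non-residue mod 2729.

3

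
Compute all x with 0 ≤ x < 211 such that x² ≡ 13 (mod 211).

Since 211 ≡ 3 (mod 4), a square root of 13 is 13^((211+1)/4) = 13^53 mod 211.
Repeated squaring: 13^2≡169, 13^4≡76, 13^8≡79, 13^16≡122, 13^32≡114 (mod 211).
13^53 = 13^(32+16+4+1) ≡ 151 (mod 211).
Check: 151² = 22801 ≡ 13 (mod 211). The two roots are 60 and 151.

60, 151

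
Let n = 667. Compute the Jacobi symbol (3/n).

Reciprocity: 3 ≡ 3 and 667 ≡ 3 (mod 4), so (3/667) = −(667/3).
Reduce top mod 3: now compute (1/3).
Reached (1/3) = 1. Collecting the sign flips along the way, the symbol is -1.

-1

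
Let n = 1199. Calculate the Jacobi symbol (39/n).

1

Reciprocity: 39 ≡ 3 and 1199 ≡ 3 (mod 4), so (39/1199) = −(1199/39).
Reduce top mod 39: now compute (29/39).
Reciprocity: 29 ≡ 1 and 39 ≡ 3 (mod 4), so (29/39) = +(39/29).
Reduce top mod 29: now compute (10/29).
Pull out 2: since 29 ≡ 5 (mod 8), (2/29) = -1.
Reciprocity: 5 ≡ 1 and 29 ≡ 1 (mod 4), so (5/29) = +(29/5).
Reduce top mod 5: now compute (4/5).
Pull out 2^2: since 5 ≡ 5 (mod 8), (2/5) = -1, so (2/5)^2 = +1.
Reached (1/5) = 1. Collecting the sign flips along the way, the symbol is +1.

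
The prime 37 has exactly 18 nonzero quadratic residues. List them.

1 3 4 7 9 10 11 12 16 21 25 26 27 28 30 33 34 36

Square k = 1,…,18 (k and 37−k give the same square):
1²=1, 2²=4, 3²=9, 4²=16, 5²=25, 6²=36, 7²≡12, 8²≡27, 9²≡7, 10²≡26, 11²≡10, 12²≡33, 13²≡21, 14²≡11, 15²≡3, 16²≡34, 17²≡30, 18²≡28 (mod 37).
So the quadratic residues mod 37 are {1, 3, 4, 7, 9, 10, 11, 12, 16, 21, 25, 26, 27, 28, 30, 33, 34, 36}.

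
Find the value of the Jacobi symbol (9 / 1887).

Reciprocity: 9 ≡ 1 and 1887 ≡ 3 (mod 4), so (9/1887) = +(1887/9).
Reduce top mod 9: now compute (6/9).
Pull out 2: since 9 ≡ 1 (mod 8), (2/9) = +1.
Reciprocity: 3 ≡ 3 and 9 ≡ 1 (mod 4), so (3/9) = +(9/3).
Reduce top mod 3: now compute (0/3).
Top reduces to 0: gcd > 1, so the symbol is 0.

0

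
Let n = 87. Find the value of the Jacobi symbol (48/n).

Pull out 2^4: since 87 ≡ 7 (mod 8), (2/87) = +1, so (2/87)^4 = +1.
Reciprocity: 3 ≡ 3 and 87 ≡ 3 (mod 4), so (3/87) = −(87/3).
Reduce top mod 3: now compute (0/3).
Top reduces to 0: gcd > 1, so the symbol is 0.

0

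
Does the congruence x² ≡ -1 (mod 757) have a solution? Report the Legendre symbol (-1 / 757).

First reduce: -1 ≡ 756 (mod 757).
Pull out 2^2: since 757 ≡ 5 (mod 8), (2/757) = -1, so (2/757)^2 = +1.
Reciprocity: 189 ≡ 1 and 757 ≡ 1 (mod 4), so (189/757) = +(757/189).
Reduce top mod 189: now compute (1/189).
Reached (1/189) = 1. Collecting the sign flips along the way, the symbol is +1.

1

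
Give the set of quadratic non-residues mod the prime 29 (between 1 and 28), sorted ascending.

2, 3, 8, 10, 11, 12, 14, 15, 17, 18, 19, 21, 26, 27

Square k = 1,…,14 (k and 29−k give the same square):
1²=1, 2²=4, 3²=9, 4²=16, 5²=25, 6²≡7, 7²≡20, 8²≡6, 9²≡23, 10²≡13, 11²≡5, 12²≡28, 13²≡24, 14²≡22 (mod 29).
The residues are {1, 4, 5, 6, 7, 9, 13, 16, 20, 22, 23, 24, 25, 28}; the non-residues are the remaining 14 nonzero classes.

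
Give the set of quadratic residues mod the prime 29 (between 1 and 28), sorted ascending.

1,4,5,6,7,9,13,16,20,22,23,24,25,28

Square k = 1,…,14 (k and 29−k give the same square):
1²=1, 2²=4, 3²=9, 4²=16, 5²=25, 6²≡7, 7²≡20, 8²≡6, 9²≡23, 10²≡13, 11²≡5, 12²≡28, 13²≡24, 14²≡22 (mod 29).
So the quadratic residues mod 29 are {1, 4, 5, 6, 7, 9, 13, 16, 20, 22, 23, 24, 25, 28}.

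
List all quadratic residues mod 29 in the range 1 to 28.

1, 4, 5, 6, 7, 9, 13, 16, 20, 22, 23, 24, 25, 28

Square k = 1,…,14 (k and 29−k give the same square):
1²=1, 2²=4, 3²=9, 4²=16, 5²=25, 6²≡7, 7²≡20, 8²≡6, 9²≡23, 10²≡13, 11²≡5, 12²≡28, 13²≡24, 14²≡22 (mod 29).
So the quadratic residues mod 29 are {1, 4, 5, 6, 7, 9, 13, 16, 20, 22, 23, 24, 25, 28}.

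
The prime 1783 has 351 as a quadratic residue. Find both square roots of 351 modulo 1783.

287, 1496

Since 1783 ≡ 3 (mod 4), a square root of 351 is 351^((1783+1)/4) = 351^446 mod 1783.
Repeated squaring: 351^2≡174, 351^4≡1748, 351^8≡1225, 351^16≡1122, 351^32≡86, 351^64≡264, 351^128≡159, 351^256≡319 (mod 1783).
351^446 = 351^(256+128+32+16+8+4+2) ≡ 287 (mod 1783).
Check: 287² = 82369 ≡ 351 (mod 1783). The two roots are 287 and 1496.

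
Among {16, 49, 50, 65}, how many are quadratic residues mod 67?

(16/67) = +1 → QR.
(49/67) = +1 → QR.
(50/67) = -1 → non-residue.
(65/67) = +1 → QR.
Total quadratic residues among the 4: 3.

3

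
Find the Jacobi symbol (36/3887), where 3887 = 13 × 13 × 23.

Pull out 2^2: since 3887 ≡ 7 (mod 8), (2/3887) = +1, so (2/3887)^2 = +1.
Reciprocity: 9 ≡ 1 and 3887 ≡ 3 (mod 4), so (9/3887) = +(3887/9).
Reduce top mod 9: now compute (8/9).
Pull out 2^3: since 9 ≡ 1 (mod 8), (2/9) = +1, so (2/9)^3 = +1.
Reached (1/9) = 1. Collecting the sign flips along the way, the symbol is +1.

1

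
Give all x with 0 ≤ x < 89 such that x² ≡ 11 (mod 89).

89 ≡ 1 (mod 4), so we find a root by search.
Trying successive values, 10² = 100 ≡ 11 (mod 89). The other root is 89 − 10 = 79.

10, 79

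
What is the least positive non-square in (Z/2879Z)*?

7

(2/2879) = +1, so 2 is a residue.
(3/2879) = +1, so 3 is a residue.
(4/2879) = +1, so 4 is a residue.
(5/2879) = +1, so 5 is a residue.
(6/2879) = +1, so 6 is a residue.
(7/2879) = −1, so 7 is the smallest positive non-residue mod 2879.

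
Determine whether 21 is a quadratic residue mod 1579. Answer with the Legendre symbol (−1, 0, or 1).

1

Reciprocity: 21 ≡ 1 and 1579 ≡ 3 (mod 4), so (21/1579) = +(1579/21).
Reduce top mod 21: now compute (4/21).
Pull out 2^2: since 21 ≡ 5 (mod 8), (2/21) = -1, so (2/21)^2 = +1.
Reached (1/21) = 1. Collecting the sign flips along the way, the symbol is +1.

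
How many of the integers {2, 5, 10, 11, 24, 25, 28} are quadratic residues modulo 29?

4

(2/29) = -1 → non-residue.
(5/29) = +1 → QR.
(10/29) = -1 → non-residue.
(11/29) = -1 → non-residue.
(24/29) = +1 → QR.
(25/29) = +1 → QR.
(28/29) = +1 → QR.
Total quadratic residues among the 7: 4.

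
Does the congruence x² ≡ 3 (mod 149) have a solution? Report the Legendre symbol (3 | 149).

-1

Euler's criterion: (3/149) ≡ 3^74 (mod 149).
3^2 ≡ 9 (mod 149)
3^4 ≡ 81 (mod 149)
3^8 ≡ 5 (mod 149)
3^16 ≡ 25 (mod 149)
3^32 ≡ 29 (mod 149)
3^64 ≡ 96 (mod 149)
3^74 = 3^(64+8+2) ≡ 148 (mod 149).
Result is 148 ≡ −1, so (3/149) = −1.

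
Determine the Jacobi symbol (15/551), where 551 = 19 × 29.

Reciprocity: 15 ≡ 3 and 551 ≡ 3 (mod 4), so (15/551) = −(551/15).
Reduce top mod 15: now compute (11/15).
Reciprocity: 11 ≡ 3 and 15 ≡ 3 (mod 4), so (11/15) = −(15/11).
Reduce top mod 11: now compute (4/11).
Pull out 2^2: since 11 ≡ 3 (mod 8), (2/11) = -1, so (2/11)^2 = +1.
Reached (1/11) = 1. Collecting the sign flips along the way, the symbol is +1.

1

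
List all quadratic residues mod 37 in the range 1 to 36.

1,3,4,7,9,10,11,12,16,21,25,26,27,28,30,33,34,36

Square k = 1,…,18 (k and 37−k give the same square):
1²=1, 2²=4, 3²=9, 4²=16, 5²=25, 6²=36, 7²≡12, 8²≡27, 9²≡7, 10²≡26, 11²≡10, 12²≡33, 13²≡21, 14²≡11, 15²≡3, 16²≡34, 17²≡30, 18²≡28 (mod 37).
So the quadratic residues mod 37 are {1, 3, 4, 7, 9, 10, 11, 12, 16, 21, 25, 26, 27, 28, 30, 33, 34, 36}.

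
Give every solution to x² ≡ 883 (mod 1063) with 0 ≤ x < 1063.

Since 1063 ≡ 3 (mod 4), a square root of 883 is 883^((1063+1)/4) = 883^266 mod 1063.
Repeated squaring: 883^2≡510, 883^4≡728, 883^8≡610, 883^16≡50, 883^32≡374, 883^64≡623, 883^128≡134, 883^256≡948 (mod 1063).
883^266 = 883^(256+8+2) ≡ 891 (mod 1063).
Check: 891² = 793881 ≡ 883 (mod 1063). The two roots are 172 and 891.

172, 891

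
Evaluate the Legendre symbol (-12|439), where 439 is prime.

First reduce: -12 ≡ 427 (mod 439).
Reciprocity: 427 ≡ 3 and 439 ≡ 3 (mod 4), so (427/439) = −(439/427).
Reduce top mod 427: now compute (12/427).
Pull out 2^2: since 427 ≡ 3 (mod 8), (2/427) = -1, so (2/427)^2 = +1.
Reciprocity: 3 ≡ 3 and 427 ≡ 3 (mod 4), so (3/427) = −(427/3).
Reduce top mod 3: now compute (1/3).
Reached (1/3) = 1. Collecting the sign flips along the way, the symbol is +1.

1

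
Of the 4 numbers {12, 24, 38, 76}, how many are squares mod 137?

2

(12/137) = -1 → non-residue.
(24/137) = -1 → non-residue.
(38/137) = +1 → QR.
(76/137) = +1 → QR.
Total quadratic residues among the 4: 2.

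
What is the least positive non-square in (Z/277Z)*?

(2/277) = −1, so 2 is the smallest positive non-residue mod 277.

2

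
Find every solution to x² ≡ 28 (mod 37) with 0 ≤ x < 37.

18, 19

37 ≡ 1 (mod 4), so we find a root by search.
Trying successive values, 18² = 324 ≡ 28 (mod 37). The other root is 37 − 18 = 19.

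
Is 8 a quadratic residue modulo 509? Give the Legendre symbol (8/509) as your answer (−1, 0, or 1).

Pull out 2^3: since 509 ≡ 5 (mod 8), (2/509) = -1, so (2/509)^3 = -1.
Reached (1/509) = 1. Collecting the sign flips along the way, the symbol is -1.

-1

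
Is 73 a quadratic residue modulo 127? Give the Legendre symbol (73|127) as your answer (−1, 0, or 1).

Reciprocity: 73 ≡ 1 and 127 ≡ 3 (mod 4), so (73/127) = +(127/73).
Reduce top mod 73: now compute (54/73).
Pull out 2: since 73 ≡ 1 (mod 8), (2/73) = +1.
Reciprocity: 27 ≡ 3 and 73 ≡ 1 (mod 4), so (27/73) = +(73/27).
Reduce top mod 27: now compute (19/27).
Reciprocity: 19 ≡ 3 and 27 ≡ 3 (mod 4), so (19/27) = −(27/19).
Reduce top mod 19: now compute (8/19).
Pull out 2^3: since 19 ≡ 3 (mod 8), (2/19) = -1, so (2/19)^3 = -1.
Reached (1/19) = 1. Collecting the sign flips along the way, the symbol is +1.

1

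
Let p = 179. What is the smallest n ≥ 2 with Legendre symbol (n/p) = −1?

(2/179) = −1, so 2 is the smallest positive non-residue mod 179.

2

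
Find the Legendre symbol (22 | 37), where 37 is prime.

Pull out 2: since 37 ≡ 5 (mod 8), (2/37) = -1.
Reciprocity: 11 ≡ 3 and 37 ≡ 1 (mod 4), so (11/37) = +(37/11).
Reduce top mod 11: now compute (4/11).
Pull out 2^2: since 11 ≡ 3 (mod 8), (2/11) = -1, so (2/11)^2 = +1.
Reached (1/11) = 1. Collecting the sign flips along the way, the symbol is -1.

-1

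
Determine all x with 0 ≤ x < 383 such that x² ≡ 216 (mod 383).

Since 383 ≡ 3 (mod 4), a square root of 216 is 216^((383+1)/4) = 216^96 mod 383.
Repeated squaring: 216^2≡313, 216^4≡304, 216^8≡113, 216^16≡130, 216^32≡48, 216^64≡6 (mod 383).
216^96 = 216^(64+32) ≡ 288 (mod 383).
Check: 288² = 82944 ≡ 216 (mod 383). The two roots are 95 and 288.

95, 288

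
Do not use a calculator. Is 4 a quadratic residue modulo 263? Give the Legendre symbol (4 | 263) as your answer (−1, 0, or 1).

1

Pull out 2^2: since 263 ≡ 7 (mod 8), (2/263) = +1, so (2/263)^2 = +1.
Reached (1/263) = 1. Collecting the sign flips along the way, the symbol is +1.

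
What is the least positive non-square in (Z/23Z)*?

5

(2/23) = +1, so 2 is a residue.
(3/23) = +1, so 3 is a residue.
(4/23) = +1, so 4 is a residue.
(5/23) = −1, so 5 is the smallest positive non-residue mod 23.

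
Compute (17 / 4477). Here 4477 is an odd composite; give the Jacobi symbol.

Reciprocity: 17 ≡ 1 and 4477 ≡ 1 (mod 4), so (17/4477) = +(4477/17).
Reduce top mod 17: now compute (6/17).
Pull out 2: since 17 ≡ 1 (mod 8), (2/17) = +1.
Reciprocity: 3 ≡ 3 and 17 ≡ 1 (mod 4), so (3/17) = +(17/3).
Reduce top mod 3: now compute (2/3).
Pull out 2: since 3 ≡ 3 (mod 8), (2/3) = -1.
Reached (1/3) = 1. Collecting the sign flips along the way, the symbol is -1.

-1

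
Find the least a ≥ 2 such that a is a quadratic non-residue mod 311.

(2/311) = +1, so 2 is a residue.
(3/311) = +1, so 3 is a residue.
(4/311) = +1, so 4 is a residue.
(5/311) = +1, so 5 is a residue.
(6/311) = +1, so 6 is a residue.
(7/311) = +1, so 7 is a residue.
(8/311) = +1, so 8 is a residue.
(9/311) = +1, so 9 is a residue.
(10/311) = +1, so 10 is a residue.
(11/311) = −1, so 11 is the smallest positive non-residue mod 311.

11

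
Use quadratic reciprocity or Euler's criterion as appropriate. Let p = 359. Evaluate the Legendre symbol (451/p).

1

First reduce: 451 ≡ 92 (mod 359).
Pull out 2^2: since 359 ≡ 7 (mod 8), (2/359) = +1, so (2/359)^2 = +1.
Reciprocity: 23 ≡ 3 and 359 ≡ 3 (mod 4), so (23/359) = −(359/23).
Reduce top mod 23: now compute (14/23).
Pull out 2: since 23 ≡ 7 (mod 8), (2/23) = +1.
Reciprocity: 7 ≡ 3 and 23 ≡ 3 (mod 4), so (7/23) = −(23/7).
Reduce top mod 7: now compute (2/7).
Pull out 2: since 7 ≡ 7 (mod 8), (2/7) = +1.
Reached (1/7) = 1. Collecting the sign flips along the way, the symbol is +1.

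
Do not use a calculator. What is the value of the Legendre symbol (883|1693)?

Reciprocity: 883 ≡ 3 and 1693 ≡ 1 (mod 4), so (883/1693) = +(1693/883).
Reduce top mod 883: now compute (810/883).
Pull out 2: since 883 ≡ 3 (mod 8), (2/883) = -1.
Reciprocity: 405 ≡ 1 and 883 ≡ 3 (mod 4), so (405/883) = +(883/405).
Reduce top mod 405: now compute (73/405).
Reciprocity: 73 ≡ 1 and 405 ≡ 1 (mod 4), so (73/405) = +(405/73).
Reduce top mod 73: now compute (40/73).
Pull out 2^3: since 73 ≡ 1 (mod 8), (2/73) = +1, so (2/73)^3 = +1.
Reciprocity: 5 ≡ 1 and 73 ≡ 1 (mod 4), so (5/73) = +(73/5).
Reduce top mod 5: now compute (3/5).
Reciprocity: 3 ≡ 3 and 5 ≡ 1 (mod 4), so (3/5) = +(5/3).
Reduce top mod 3: now compute (2/3).
Pull out 2: since 3 ≡ 3 (mod 8), (2/3) = -1.
Reached (1/3) = 1. Collecting the sign flips along the way, the symbol is +1.

1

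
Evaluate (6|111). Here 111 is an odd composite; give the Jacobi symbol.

0

Pull out 2: since 111 ≡ 7 (mod 8), (2/111) = +1.
Reciprocity: 3 ≡ 3 and 111 ≡ 3 (mod 4), so (3/111) = −(111/3).
Reduce top mod 3: now compute (0/3).
Top reduces to 0: gcd > 1, so the symbol is 0.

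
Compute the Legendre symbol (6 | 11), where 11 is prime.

Pull out 2: since 11 ≡ 3 (mod 8), (2/11) = -1.
Reciprocity: 3 ≡ 3 and 11 ≡ 3 (mod 4), so (3/11) = −(11/3).
Reduce top mod 3: now compute (2/3).
Pull out 2: since 3 ≡ 3 (mod 8), (2/3) = -1.
Reached (1/3) = 1. Collecting the sign flips along the way, the symbol is -1.

-1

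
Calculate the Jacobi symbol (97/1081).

Reciprocity: 97 ≡ 1 and 1081 ≡ 1 (mod 4), so (97/1081) = +(1081/97).
Reduce top mod 97: now compute (14/97).
Pull out 2: since 97 ≡ 1 (mod 8), (2/97) = +1.
Reciprocity: 7 ≡ 3 and 97 ≡ 1 (mod 4), so (7/97) = +(97/7).
Reduce top mod 7: now compute (6/7).
Pull out 2: since 7 ≡ 7 (mod 8), (2/7) = +1.
Reciprocity: 3 ≡ 3 and 7 ≡ 3 (mod 4), so (3/7) = −(7/3).
Reduce top mod 3: now compute (1/3).
Reached (1/3) = 1. Collecting the sign flips along the way, the symbol is -1.

-1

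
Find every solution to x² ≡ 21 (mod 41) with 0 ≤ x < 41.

12, 29

41 ≡ 1 (mod 4), so we find a root by search.
Trying successive values, 12² = 144 ≡ 21 (mod 41). The other root is 41 − 12 = 29.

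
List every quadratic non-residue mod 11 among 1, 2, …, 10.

Square k = 1,…,5 (k and 11−k give the same square):
1²=1, 2²=4, 3²=9, 4²≡5, 5²≡3 (mod 11).
The residues are {1, 3, 4, 5, 9}; the non-residues are the remaining 5 nonzero classes.

2, 6, 7, 8, 10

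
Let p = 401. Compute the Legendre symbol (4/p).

Euler's criterion: (4/401) ≡ 4^200 (mod 401).
4^2 ≡ 16 (mod 401)
4^4 ≡ 256 (mod 401)
4^8 ≡ 173 (mod 401)
4^16 ≡ 255 (mod 401)
4^32 ≡ 63 (mod 401)
4^64 ≡ 360 (mod 401)
4^128 ≡ 77 (mod 401)
4^200 = 4^(128+64+8) ≡ 1 (mod 401).
Result is 1, so (4/401) = 1.

1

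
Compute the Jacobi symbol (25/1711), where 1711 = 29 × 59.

Reciprocity: 25 ≡ 1 and 1711 ≡ 3 (mod 4), so (25/1711) = +(1711/25).
Reduce top mod 25: now compute (11/25).
Reciprocity: 11 ≡ 3 and 25 ≡ 1 (mod 4), so (11/25) = +(25/11).
Reduce top mod 11: now compute (3/11).
Reciprocity: 3 ≡ 3 and 11 ≡ 3 (mod 4), so (3/11) = −(11/3).
Reduce top mod 3: now compute (2/3).
Pull out 2: since 3 ≡ 3 (mod 8), (2/3) = -1.
Reached (1/3) = 1. Collecting the sign flips along the way, the symbol is +1.

1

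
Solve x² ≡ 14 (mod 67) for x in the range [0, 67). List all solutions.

Since 67 ≡ 3 (mod 4), a square root of 14 is 14^((67+1)/4) = 14^17 mod 67.
Repeated squaring: 14^2≡62, 14^4≡25, 14^8≡22, 14^16≡15 (mod 67).
14^17 = 14^(16+1) ≡ 9 (mod 67).
Check: 9² = 81 ≡ 14 (mod 67). The two roots are 9 and 58.

9, 58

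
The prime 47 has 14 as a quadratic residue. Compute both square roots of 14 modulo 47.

Since 47 ≡ 3 (mod 4), a square root of 14 is 14^((47+1)/4) = 14^12 mod 47.
Repeated squaring: 14^2≡8, 14^4≡17, 14^8≡7 (mod 47).
14^12 = 14^(8+4) ≡ 25 (mod 47).
Check: 25² = 625 ≡ 14 (mod 47). The two roots are 22 and 25.

22, 25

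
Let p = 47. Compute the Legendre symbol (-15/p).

Euler's criterion: (-15/47) ≡ 32^23 (mod 47).
32^2 ≡ 37 (mod 47)
32^4 ≡ 6 (mod 47)
32^8 ≡ 36 (mod 47)
32^16 ≡ 27 (mod 47)
32^23 = 32^(16+4+2+1) ≡ 1 (mod 47).
Result is 1, so (-15/47) = 1.

1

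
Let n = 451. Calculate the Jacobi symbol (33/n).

Reciprocity: 33 ≡ 1 and 451 ≡ 3 (mod 4), so (33/451) = +(451/33).
Reduce top mod 33: now compute (22/33).
Pull out 2: since 33 ≡ 1 (mod 8), (2/33) = +1.
Reciprocity: 11 ≡ 3 and 33 ≡ 1 (mod 4), so (11/33) = +(33/11).
Reduce top mod 11: now compute (0/11).
Top reduces to 0: gcd > 1, so the symbol is 0.

0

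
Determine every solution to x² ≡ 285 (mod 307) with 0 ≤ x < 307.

63, 244

Since 307 ≡ 3 (mod 4), a square root of 285 is 285^((307+1)/4) = 285^77 mod 307.
Repeated squaring: 285^2≡177, 285^4≡15, 285^8≡225, 285^16≡277, 285^32≡286, 285^64≡134 (mod 307).
285^77 = 285^(64+8+4+1) ≡ 63 (mod 307).
Check: 63² = 3969 ≡ 285 (mod 307). The two roots are 63 and 244.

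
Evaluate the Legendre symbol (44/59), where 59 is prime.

Euler's criterion: (44/59) ≡ 44^29 (mod 59).
44^2 ≡ 48 (mod 59)
44^4 ≡ 3 (mod 59)
44^8 ≡ 9 (mod 59)
44^16 ≡ 22 (mod 59)
44^29 = 44^(16+8+4+1) ≡ 58 (mod 59).
Result is 58 ≡ −1, so (44/59) = −1.

-1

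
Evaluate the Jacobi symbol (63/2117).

-1

Reciprocity: 63 ≡ 3 and 2117 ≡ 1 (mod 4), so (63/2117) = +(2117/63).
Reduce top mod 63: now compute (38/63).
Pull out 2: since 63 ≡ 7 (mod 8), (2/63) = +1.
Reciprocity: 19 ≡ 3 and 63 ≡ 3 (mod 4), so (19/63) = −(63/19).
Reduce top mod 19: now compute (6/19).
Pull out 2: since 19 ≡ 3 (mod 8), (2/19) = -1.
Reciprocity: 3 ≡ 3 and 19 ≡ 3 (mod 4), so (3/19) = −(19/3).
Reduce top mod 3: now compute (1/3).
Reached (1/3) = 1. Collecting the sign flips along the way, the symbol is -1.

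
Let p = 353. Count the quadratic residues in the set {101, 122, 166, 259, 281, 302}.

(101/353) = -1 → non-residue.
(122/353) = +1 → QR.
(166/353) = +1 → QR.
(259/353) = +1 → QR.
(281/353) = +1 → QR.
(302/353) = -1 → non-residue.
Total quadratic residues among the 6: 4.

4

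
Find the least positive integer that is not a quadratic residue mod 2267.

(2/2267) = −1, so 2 is the smallest positive non-residue mod 2267.

2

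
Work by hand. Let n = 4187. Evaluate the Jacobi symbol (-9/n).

-1

First reduce: -9 ≡ 4178 (mod 4187).
Pull out 2: since 4187 ≡ 3 (mod 8), (2/4187) = -1.
Reciprocity: 2089 ≡ 1 and 4187 ≡ 3 (mod 4), so (2089/4187) = +(4187/2089).
Reduce top mod 2089: now compute (9/2089).
Reciprocity: 9 ≡ 1 and 2089 ≡ 1 (mod 4), so (9/2089) = +(2089/9).
Reduce top mod 9: now compute (1/9).
Reached (1/9) = 1. Collecting the sign flips along the way, the symbol is -1.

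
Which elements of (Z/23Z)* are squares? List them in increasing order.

Square k = 1,…,11 (k and 23−k give the same square):
1²=1, 2²=4, 3²=9, 4²=16, 5²≡2, 6²≡13, 7²≡3, 8²≡18, 9²≡12, 10²≡8, 11²≡6 (mod 23).
So the quadratic residues mod 23 are {1, 2, 3, 4, 6, 8, 9, 12, 13, 16, 18}.

1,2,3,4,6,8,9,12,13,16,18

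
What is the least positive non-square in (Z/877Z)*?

(2/877) = −1, so 2 is the smallest positive non-residue mod 877.

2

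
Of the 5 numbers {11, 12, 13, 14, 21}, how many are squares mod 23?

(11/23) = -1 → non-residue.
(12/23) = +1 → QR.
(13/23) = +1 → QR.
(14/23) = -1 → non-residue.
(21/23) = -1 → non-residue.
Total quadratic residues among the 5: 2.

2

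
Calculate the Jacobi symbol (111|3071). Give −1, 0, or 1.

Reciprocity: 111 ≡ 3 and 3071 ≡ 3 (mod 4), so (111/3071) = −(3071/111).
Reduce top mod 111: now compute (74/111).
Pull out 2: since 111 ≡ 7 (mod 8), (2/111) = +1.
Reciprocity: 37 ≡ 1 and 111 ≡ 3 (mod 4), so (37/111) = +(111/37).
Reduce top mod 37: now compute (0/37).
Top reduces to 0: gcd > 1, so the symbol is 0.

0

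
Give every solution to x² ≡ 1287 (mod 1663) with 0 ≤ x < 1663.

Since 1663 ≡ 3 (mod 4), a square root of 1287 is 1287^((1663+1)/4) = 1287^416 mod 1663.
Repeated squaring: 1287^2≡21, 1287^4≡441, 1287^8≡1573, 1287^16≡1448, 1287^32≡1324, 1287^64≡174, 1287^128≡342, 1287^256≡554 (mod 1663).
1287^416 = 1287^(256+128+32) ≡ 397 (mod 1663).
Check: 397² = 157609 ≡ 1287 (mod 1663). The two roots are 397 and 1266.

397, 1266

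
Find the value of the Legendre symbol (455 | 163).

Euler's criterion: (455/163) ≡ 129^81 (mod 163).
129^2 ≡ 15 (mod 163)
129^4 ≡ 62 (mod 163)
129^8 ≡ 95 (mod 163)
129^16 ≡ 60 (mod 163)
129^32 ≡ 14 (mod 163)
129^64 ≡ 33 (mod 163)
129^81 = 129^(64+16+1) ≡ 162 (mod 163).
Result is 162 ≡ −1, so (455/163) = −1.

-1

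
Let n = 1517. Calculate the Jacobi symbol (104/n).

-1

Pull out 2^3: since 1517 ≡ 5 (mod 8), (2/1517) = -1, so (2/1517)^3 = -1.
Reciprocity: 13 ≡ 1 and 1517 ≡ 1 (mod 4), so (13/1517) = +(1517/13).
Reduce top mod 13: now compute (9/13).
Reciprocity: 9 ≡ 1 and 13 ≡ 1 (mod 4), so (9/13) = +(13/9).
Reduce top mod 9: now compute (4/9).
Pull out 2^2: since 9 ≡ 1 (mod 8), (2/9) = +1, so (2/9)^2 = +1.
Reached (1/9) = 1. Collecting the sign flips along the way, the symbol is -1.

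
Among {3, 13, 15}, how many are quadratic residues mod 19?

(3/19) = -1 → non-residue.
(13/19) = -1 → non-residue.
(15/19) = -1 → non-residue.
Total quadratic residues among the 3: 0.

0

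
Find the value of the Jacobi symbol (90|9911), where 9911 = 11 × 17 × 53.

Pull out 2: since 9911 ≡ 7 (mod 8), (2/9911) = +1.
Reciprocity: 45 ≡ 1 and 9911 ≡ 3 (mod 4), so (45/9911) = +(9911/45).
Reduce top mod 45: now compute (11/45).
Reciprocity: 11 ≡ 3 and 45 ≡ 1 (mod 4), so (11/45) = +(45/11).
Reduce top mod 11: now compute (1/11).
Reached (1/11) = 1. Collecting the sign flips along the way, the symbol is +1.

1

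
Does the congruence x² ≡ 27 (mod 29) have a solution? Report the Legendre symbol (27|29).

-1

Reciprocity: 27 ≡ 3 and 29 ≡ 1 (mod 4), so (27/29) = +(29/27).
Reduce top mod 27: now compute (2/27).
Pull out 2: since 27 ≡ 3 (mod 8), (2/27) = -1.
Reached (1/27) = 1. Collecting the sign flips along the way, the symbol is -1.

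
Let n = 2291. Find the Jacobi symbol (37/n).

1

Reciprocity: 37 ≡ 1 and 2291 ≡ 3 (mod 4), so (37/2291) = +(2291/37).
Reduce top mod 37: now compute (34/37).
Pull out 2: since 37 ≡ 5 (mod 8), (2/37) = -1.
Reciprocity: 17 ≡ 1 and 37 ≡ 1 (mod 4), so (17/37) = +(37/17).
Reduce top mod 17: now compute (3/17).
Reciprocity: 3 ≡ 3 and 17 ≡ 1 (mod 4), so (3/17) = +(17/3).
Reduce top mod 3: now compute (2/3).
Pull out 2: since 3 ≡ 3 (mod 8), (2/3) = -1.
Reached (1/3) = 1. Collecting the sign flips along the way, the symbol is +1.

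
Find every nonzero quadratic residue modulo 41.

1, 2, 4, 5, 8, 9, 10, 16, 18, 20, 21, 23, 25, 31, 32, 33, 36, 37, 39, 40

Square k = 1,…,20 (k and 41−k give the same square):
1²=1, 2²=4, 3²=9, 4²=16, 5²=25, 6²=36, 7²≡8, 8²≡23, 9²≡40, 10²≡18, 11²≡39, 12²≡21, 13²≡5, 14²≡32, 15²≡20, 16²≡10, 17²≡2, 18²≡37, 19²≡33, 20²≡31 (mod 41).
So the quadratic residues mod 41 are {1, 2, 4, 5, 8, 9, 10, 16, 18, 20, 21, 23, 25, 31, 32, 33, 36, 37, 39, 40}.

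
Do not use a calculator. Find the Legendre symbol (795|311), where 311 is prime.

First reduce: 795 ≡ 173 (mod 311).
Reciprocity: 173 ≡ 1 and 311 ≡ 3 (mod 4), so (173/311) = +(311/173).
Reduce top mod 173: now compute (138/173).
Pull out 2: since 173 ≡ 5 (mod 8), (2/173) = -1.
Reciprocity: 69 ≡ 1 and 173 ≡ 1 (mod 4), so (69/173) = +(173/69).
Reduce top mod 69: now compute (35/69).
Reciprocity: 35 ≡ 3 and 69 ≡ 1 (mod 4), so (35/69) = +(69/35).
Reduce top mod 35: now compute (34/35).
Pull out 2: since 35 ≡ 3 (mod 8), (2/35) = -1.
Reciprocity: 17 ≡ 1 and 35 ≡ 3 (mod 4), so (17/35) = +(35/17).
Reduce top mod 17: now compute (1/17).
Reached (1/17) = 1. Collecting the sign flips along the way, the symbol is +1.

1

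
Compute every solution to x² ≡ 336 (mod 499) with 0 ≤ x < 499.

Since 499 ≡ 3 (mod 4), a square root of 336 is 336^((499+1)/4) = 336^125 mod 499.
Repeated squaring: 336^2≡122, 336^4≡413, 336^8≡410, 336^16≡436, 336^32≡476, 336^64≡30 (mod 499).
336^125 = 336^(64+32+16+8+4+1) ≡ 174 (mod 499).
Check: 174² = 30276 ≡ 336 (mod 499). The two roots are 174 and 325.

174, 325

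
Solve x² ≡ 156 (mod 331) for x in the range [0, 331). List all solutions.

90, 241

Since 331 ≡ 3 (mod 4), a square root of 156 is 156^((331+1)/4) = 156^83 mod 331.
Repeated squaring: 156^2≡173, 156^4≡139, 156^8≡123, 156^16≡234, 156^32≡141, 156^64≡21 (mod 331).
156^83 = 156^(64+16+2+1) ≡ 241 (mod 331).
Check: 241² = 58081 ≡ 156 (mod 331). The two roots are 90 and 241.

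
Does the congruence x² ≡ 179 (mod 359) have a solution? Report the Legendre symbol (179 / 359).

-1

Reciprocity: 179 ≡ 3 and 359 ≡ 3 (mod 4), so (179/359) = −(359/179).
Reduce top mod 179: now compute (1/179).
Reached (1/179) = 1. Collecting the sign flips along the way, the symbol is -1.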